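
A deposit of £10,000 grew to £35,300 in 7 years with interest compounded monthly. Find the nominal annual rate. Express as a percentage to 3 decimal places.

18.154%

(1 + r/12)^84 = 35,300/10,000 = 3.53.
1 + r/12 = 3.53^(1/84) ≈ 1.015129, so r/12 ≈ 0.0151287.
r ≈ 12·0.0151287 = 18.15450%.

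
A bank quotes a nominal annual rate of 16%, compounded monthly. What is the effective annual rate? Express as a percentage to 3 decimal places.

EAR = (1 + 16%/12)^12 − 1 = (1 + 0.0133333)^12 − 1.
(1 + 0.0133333)^12 ≈ 1.172271, so EAR ≈ 17.22708%.

17.227%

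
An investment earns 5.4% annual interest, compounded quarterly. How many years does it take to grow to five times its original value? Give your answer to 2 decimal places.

(1 + 0.0135)^(4t) = 5.
4t = ln 5 / ln(1 + 0.0135) ≈ 1.6094/0.0134097 ≈ 120.0205.
t ≈ 30.0051.

30.01 years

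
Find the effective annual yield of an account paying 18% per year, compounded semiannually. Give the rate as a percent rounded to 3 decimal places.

One year is 2 periods at 0.09 each: (1 + 0.09)^2 ≈ 1.1881.
EAR = 1.1881 − 1 ≈ 18.81000%.

18.810%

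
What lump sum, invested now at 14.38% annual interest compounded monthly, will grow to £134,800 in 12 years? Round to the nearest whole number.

£24,251

Growth factor = (1 + 0.1438/12)^144 ≈ 5.55857979772.
P = 134,800/5.55857979772 ≈ 24,250.7987.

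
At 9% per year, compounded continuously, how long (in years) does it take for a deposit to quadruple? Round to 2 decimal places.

e^(0.09t) = 4, so 0.09t = ln 4 ≈ 1.3863.
t ≈ 1.3863/0.09 ≈ 15.4033.

15.40 years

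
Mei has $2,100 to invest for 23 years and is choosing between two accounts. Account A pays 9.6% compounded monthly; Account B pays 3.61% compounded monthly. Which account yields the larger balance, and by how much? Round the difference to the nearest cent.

A: (1 + 0.008)^276 ≈ 9.0179300492, so 2,100 × 9.0179300492 ≈ 18,937.6531.
B: (1 + 0.0361/12)^276 ≈ 2.291149346, so 2,100 × 2.291149346 ≈ 4,811.4136.
Difference ≈ 14,126.2395 in favor of A.

Account A, by $14,126.24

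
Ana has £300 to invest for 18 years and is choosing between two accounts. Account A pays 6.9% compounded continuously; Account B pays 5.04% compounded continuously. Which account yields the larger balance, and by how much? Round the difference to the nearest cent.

Account A, by £295.55

A: e^(0.069·18) = e^1.242 ≈ 3.462531608, so 300 × 3.462531608 ≈ 1,038.7595.
B: e^(0.0504·18) = e^0.9072 ≈ 2.47737616, so 300 × 2.47737616 ≈ 743.2128.
Difference ≈ 295.5466 in favor of A.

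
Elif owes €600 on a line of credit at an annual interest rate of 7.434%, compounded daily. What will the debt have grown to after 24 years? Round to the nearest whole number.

Periodic rate = 7.434%/365 = 0.000203671; periods = 365·24 = 8760.
A = 600·(1 + 0.07434/365)^8760 ≈ 600·5.953494354 ≈ 3,572.0966.

€3,572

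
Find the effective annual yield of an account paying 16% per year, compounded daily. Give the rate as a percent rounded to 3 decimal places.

EAR = (1 + 16%/365)^365 − 1 = (1 + 0.000438356)^365 − 1.
(1 + 0.000438356)^365 ≈ 1.17347, so EAR ≈ 17.34697%.

17.347%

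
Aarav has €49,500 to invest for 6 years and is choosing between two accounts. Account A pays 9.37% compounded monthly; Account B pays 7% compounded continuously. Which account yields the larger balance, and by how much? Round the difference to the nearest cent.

Account A growth factor: (1 + 0.0937/12)^72 ≈ 1.750701276; balance ≈ 86,659.7132.
Account B growth factor: e^(0.07·6) = e^0.42 ≈ 1.5219615556; balance ≈ 75,337.0970.
Account A is larger by 11,322.6162.

Account A, by €11,322.62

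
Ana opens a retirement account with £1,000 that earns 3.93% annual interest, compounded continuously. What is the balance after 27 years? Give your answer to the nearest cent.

A = P·e^(rt) = 1,000·e^(0.0393·27) = 1,000·e^1.0611.
e^1.0611 ≈ 2.889547744, so A ≈ 2,889.5477.

£2,889.55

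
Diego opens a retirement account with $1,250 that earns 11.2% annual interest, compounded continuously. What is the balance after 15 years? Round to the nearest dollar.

A = P·e^(rt) = 1,250·e^(0.112·15) = 1,250·e^1.68.
e^1.68 ≈ 5.365555971, so A ≈ 6,706.9450.

$6,707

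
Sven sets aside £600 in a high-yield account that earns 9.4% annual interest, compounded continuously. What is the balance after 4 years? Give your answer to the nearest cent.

A = P·e^(rt) = 600·e^(0.094·4) = 600·e^0.376.
e^0.376 ≈ 1.45644713, so A ≈ 873.8683.

£873.87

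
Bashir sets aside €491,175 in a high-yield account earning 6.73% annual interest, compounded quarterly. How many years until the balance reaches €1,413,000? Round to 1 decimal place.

We need (1 + 0.016825)^(4t) = 2.8768, so 4t = ln 2.8768 / ln 1.016825 ≈ 63.3304.
t ≈ 63.3304/4 = 15.8326 years.

15.8 years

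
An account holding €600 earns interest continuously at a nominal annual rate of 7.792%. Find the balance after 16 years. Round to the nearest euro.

€2,087

A = P·e^(rt) = 600·e^(0.07792·16) = 600·e^1.24672.
e^1.24672 ≈ 3.478913387, so A ≈ 2,087.3480.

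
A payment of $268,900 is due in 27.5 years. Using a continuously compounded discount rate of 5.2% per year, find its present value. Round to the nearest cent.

$64,350.17

P = A·e^(−rt) = 268,900·e^(−1.43).
e^(−1.43) ≈ 0.239308922244, so P ≈ 64,350.1692.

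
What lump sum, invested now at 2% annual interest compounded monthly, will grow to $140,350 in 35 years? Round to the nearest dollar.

$69,736

Growth factor = (1 + 0.02/12)^420 ≈ 2.01257966376.
P = 140,350/2.01257966376 ≈ 69,736.3700.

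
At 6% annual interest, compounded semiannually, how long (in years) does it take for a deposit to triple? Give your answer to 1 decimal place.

(1 + 0.03)^(2t) = 3.
2t = ln 3 / ln(1 + 0.03) ≈ 1.0986/0.0295588 ≈ 37.1670.
t ≈ 18.5835.

18.6 years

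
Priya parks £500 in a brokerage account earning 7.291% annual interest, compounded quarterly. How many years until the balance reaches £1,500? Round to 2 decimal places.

(1 + 0.0182275)^(4t) = 1,500/500 = 3.
4t·ln(1 + 0.0182275) = ln(3); 4t = 1.0986/0.0180634 ≈ 60.8199.
t ≈ 15.2050 years.

15.20 years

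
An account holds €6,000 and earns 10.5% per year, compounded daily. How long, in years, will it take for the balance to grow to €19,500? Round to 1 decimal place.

We need (1 + 0.000287671)^(365t) = 3.25, so 365t = ln 3.25 / ln 1.000288 ≈ 4097.8186.
t ≈ 4097.8186/365 = 11.2269 years.

11.2 years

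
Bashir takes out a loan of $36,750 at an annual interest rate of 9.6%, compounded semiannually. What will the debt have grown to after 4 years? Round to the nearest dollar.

$53,475

Growth factor = (1 + 0.048)^8 ≈ 1.4550913573.
A ≈ 36,750 × 1.4550913573 ≈ 53,474.6074.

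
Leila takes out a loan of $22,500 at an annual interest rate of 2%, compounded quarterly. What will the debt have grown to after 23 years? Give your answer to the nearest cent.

Growth factor = (1 + 0.005)^92 ≈ 1.5822593896.
A ≈ 22,500 × 1.5822593896 ≈ 35,600.8363.

$35,600.84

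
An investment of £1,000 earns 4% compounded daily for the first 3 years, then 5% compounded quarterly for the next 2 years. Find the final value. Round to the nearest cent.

After 3 years at 4%: 1,000 × 1.127489438 ≈ 1,127.4894.
Then 2 years at 5%: 1,127.4894 × 1.104486101 ≈ 1,245.2964.

£1,245.30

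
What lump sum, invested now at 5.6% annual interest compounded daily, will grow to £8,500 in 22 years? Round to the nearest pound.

£2,480

Periodic rate = 5.6%/365 = 0.000153425; 8030 periods.
P = 8,500/(1 + 0.056/365)^8030 ≈ 8,500/3.427754905 ≈ 2,479.7572.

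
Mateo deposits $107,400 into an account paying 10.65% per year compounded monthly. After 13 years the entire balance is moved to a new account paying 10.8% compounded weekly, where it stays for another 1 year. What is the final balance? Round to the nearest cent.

After 13 years at 10.65%: 107,400 × 3.96851667482 ≈ 426,218.6909.
Then 1 years at 10.8%: 426,218.6909 × 1.11392298037 ≈ 474,774.7944.

$474,774.79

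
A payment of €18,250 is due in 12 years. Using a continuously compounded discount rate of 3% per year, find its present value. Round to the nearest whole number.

P = A·e^(−rt) = 18,250·e^(−0.36).
e^(−0.36) ≈ 0.69767632607, so P ≈ 12,732.5930.

€12,733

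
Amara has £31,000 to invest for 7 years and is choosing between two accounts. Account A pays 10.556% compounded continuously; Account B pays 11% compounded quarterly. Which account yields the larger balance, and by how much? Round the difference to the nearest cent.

Account B, by £1,356.36

A: e^(0.10556·7) = e^0.73892 ≈ 2.093673126, so 31,000 × 2.093673126 ≈ 64,903.8669.
B: (1 + 0.0275)^28 ≈ 2.137426824, so 31,000 × 2.137426824 ≈ 66,260.2315.
Difference ≈ 1,356.3646 in favor of B.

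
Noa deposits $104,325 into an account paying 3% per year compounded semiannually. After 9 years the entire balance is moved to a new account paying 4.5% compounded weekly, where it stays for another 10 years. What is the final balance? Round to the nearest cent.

$213,857.83

Phase 1: 104,325·(1 + 0.015)^18 ≈ 136,388.3118.
Phase 2: 136,388.3118·(1 + 0.045/52)^520 ≈ 213,857.8308.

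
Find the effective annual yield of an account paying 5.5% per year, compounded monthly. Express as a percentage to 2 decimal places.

EAR = (1 + 5.5%/12)^12 − 1 = (1 + 0.00458333)^12 − 1.
(1 + 0.00458333)^12 ≈ 1.056408, so EAR ≈ 5.64079%.

5.64%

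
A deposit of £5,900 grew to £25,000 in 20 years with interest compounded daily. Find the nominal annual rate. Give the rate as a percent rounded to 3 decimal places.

7.220%

(1 + r/365)^7300 = 25,000/5,900 = 4.23729.
1 + r/365 = 4.23729^(1/7300) ≈ 1.000198, so r/365 ≈ 0.000197817.
r ≈ 365·0.000197817 = 7.22033%.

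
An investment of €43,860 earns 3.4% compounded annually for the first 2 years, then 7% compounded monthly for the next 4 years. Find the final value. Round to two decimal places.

After 2 years at 3.4%: 43,860 × 1.069156 ≈ 46,893.1822.
Then 4 years at 7%: 46,893.1822 × 1.3220538779 ≈ 61,995.3133.

€61,995.31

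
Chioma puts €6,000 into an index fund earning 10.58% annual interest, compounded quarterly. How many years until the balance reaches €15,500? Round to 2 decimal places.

(1 + 0.02645)^(4t) = 15,500/6,000 = 2.5833.
4t·ln(1 + 0.02645) = ln(2.5833); 4t = 0.94908/0.0261062 ≈ 36.3545.
t ≈ 9.0886 years.

9.09 years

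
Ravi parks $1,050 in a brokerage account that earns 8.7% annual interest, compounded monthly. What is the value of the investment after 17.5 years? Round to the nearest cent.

$4,786.49

Growth factor = (1 + 0.00725)^210 ≈ 4.558563121.
A ≈ 1,050 × 4.558563121 ≈ 4,786.4913.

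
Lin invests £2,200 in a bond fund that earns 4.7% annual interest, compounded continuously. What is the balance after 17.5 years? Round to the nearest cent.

A = P·e^(rt) = 2,200·e^(0.047·17.5) = 2,200·e^0.8225.
e^0.8225 ≈ 2.276183188, so A ≈ 5,007.6030.

£5,007.60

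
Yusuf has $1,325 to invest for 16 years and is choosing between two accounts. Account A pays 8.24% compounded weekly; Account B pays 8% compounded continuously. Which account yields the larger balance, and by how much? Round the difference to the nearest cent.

Account A, by $181.39

A: (1 + 0.0824/52)^832 ≈ 3.7335388, so 1,325 × 3.7335388 ≈ 4,946.9389.
B: e^(0.08·16) = e^1.28 ≈ 3.596639726, so 1,325 × 3.596639726 ≈ 4,765.5476.
Difference ≈ 181.3913 in favor of A.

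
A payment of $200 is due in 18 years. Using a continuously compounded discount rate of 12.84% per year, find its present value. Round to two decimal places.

$19.83

P = A·e^(−rt) = 200·e^(−2.3112).
e^(−2.3112) ≈ 0.0991422095, so P ≈ 19.8284.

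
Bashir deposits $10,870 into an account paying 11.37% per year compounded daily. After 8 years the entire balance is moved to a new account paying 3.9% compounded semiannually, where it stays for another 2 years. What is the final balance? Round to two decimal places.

$29,157.56

After 8 years at 11.37%: 10,870 × 2.4829772796 ≈ 26,989.9630.
Then 2 years at 3.9%: 26,989.9630 × 1.0803113041 ≈ 29,157.5622.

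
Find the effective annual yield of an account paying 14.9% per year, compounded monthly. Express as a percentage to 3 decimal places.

EAR = (1 + 14.9%/12)^12 − 1 = (1 + 0.0124167)^12 − 1.
(1 + 0.0124167)^12 ≈ 1.159609, so EAR ≈ 15.96086%.

15.961%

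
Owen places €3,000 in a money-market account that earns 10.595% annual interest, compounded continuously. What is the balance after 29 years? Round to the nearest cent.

€64,790.71

A = P·e^(rt) = 3,000·e^(0.10595·29) = 3,000·e^3.07255.
e^3.07255 ≈ 21.596904625, so A ≈ 64,790.7139.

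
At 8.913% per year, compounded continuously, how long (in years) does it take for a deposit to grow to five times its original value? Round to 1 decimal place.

18.1 years

e^(0.08913t) = 5, so 0.08913t = ln 5 ≈ 1.6094.
t ≈ 1.6094/0.08913 ≈ 18.0572.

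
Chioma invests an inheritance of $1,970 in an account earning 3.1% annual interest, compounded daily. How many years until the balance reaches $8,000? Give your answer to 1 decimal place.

(1 + 0.0000849315)^(365t) = 8,000/1,970 = 4.0609.
365t·ln(1 + 0.0000849315) = ln(4.0609); 365t = 1.4014/8.49279e-05 ≈ 16501.1497.
t ≈ 45.2086 years.

45.2 years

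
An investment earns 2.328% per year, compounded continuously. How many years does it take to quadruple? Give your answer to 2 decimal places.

59.55 years

e^(0.02328t) = 4, so 0.02328t = ln 4 ≈ 1.3863.
t ≈ 1.3863/0.02328 ≈ 59.5487.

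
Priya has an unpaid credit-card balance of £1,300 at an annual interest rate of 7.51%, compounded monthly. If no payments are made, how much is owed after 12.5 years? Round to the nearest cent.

£3,314.11

Periodic rate = 7.51%/12 = 0.00625833; periods = 12·12.5 = 150.
A = 1,300·(1 + 0.0751/12)^150 ≈ 1,300·2.549314995 ≈ 3,314.1095.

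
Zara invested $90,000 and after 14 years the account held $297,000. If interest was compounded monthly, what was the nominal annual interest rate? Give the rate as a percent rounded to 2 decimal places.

8.56%

The 168-period growth factor is 297,000/90,000 = 3.3.
r/12 = 3.3^(1/168) − 1 ≈ 0.00713199, so r ≈ 12·0.00713199 = 8.55839%.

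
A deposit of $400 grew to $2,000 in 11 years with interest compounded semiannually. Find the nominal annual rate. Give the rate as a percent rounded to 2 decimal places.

15.18%

(1 + r/2)^22 = 2,000/400 = 5.
1 + r/2 = 5^(1/22) ≈ 1.075899, so r/2 ≈ 0.0758987.
r ≈ 2·0.0758987 = 15.17973%.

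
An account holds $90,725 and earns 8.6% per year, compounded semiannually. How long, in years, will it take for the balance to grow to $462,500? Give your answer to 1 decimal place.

We need (1 + 0.043)^(2t) = 5.0978, so 2t = ln 5.0978 / ln 1.043 ≈ 38.6881.
t ≈ 38.6881/2 = 19.3440 years.

19.3 years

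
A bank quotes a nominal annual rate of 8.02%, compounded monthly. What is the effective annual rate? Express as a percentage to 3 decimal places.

8.321%

One year is 12 periods at 0.00668333 each: (1 + 0.00668333)^12 ≈ 1.083215.
EAR = 1.083215 − 1 ≈ 8.32147%.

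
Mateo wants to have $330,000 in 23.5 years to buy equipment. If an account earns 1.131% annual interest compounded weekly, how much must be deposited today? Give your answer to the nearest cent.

$252,986.61

Growth factor = (1 + 0.0002175)^1222 ≈ 1.3044168727.
P = 330,000/1.3044168727 ≈ 252,986.6080.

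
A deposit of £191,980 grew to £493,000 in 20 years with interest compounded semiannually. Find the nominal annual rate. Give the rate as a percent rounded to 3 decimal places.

4.772%

(1 + r/2)^40 = 493,000/191,980 = 2.56798.
1 + r/2 = 2.56798^(1/40) ≈ 1.023858, so r/2 ≈ 0.0238581.
r ≈ 2·0.0238581 = 4.77162%.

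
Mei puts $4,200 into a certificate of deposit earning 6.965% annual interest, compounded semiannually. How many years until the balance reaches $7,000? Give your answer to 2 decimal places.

We need (1 + 0.034825)^(2t) = 1.6667, so 2t = ln 1.6667 / ln 1.034825 ≈ 14.9223.
t ≈ 14.9223/2 = 7.4612 years.

7.46 years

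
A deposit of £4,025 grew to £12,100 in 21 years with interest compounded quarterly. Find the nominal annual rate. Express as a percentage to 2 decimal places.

5.28%

The 84-period growth factor is 12,100/4,025 = 3.00621.
r/4 = 3.00621^(1/84) − 1 ≈ 0.0131896, so r ≈ 4·0.0131896 = 5.27583%.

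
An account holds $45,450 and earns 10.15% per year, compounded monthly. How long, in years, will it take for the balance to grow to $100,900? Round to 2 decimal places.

We need (1 + 0.00845833)^(12t) = 2.22, so 12t = ln 2.22 / ln 1.008458 ≈ 94.6859.
t ≈ 94.6859/12 = 7.8905 years.

7.89 years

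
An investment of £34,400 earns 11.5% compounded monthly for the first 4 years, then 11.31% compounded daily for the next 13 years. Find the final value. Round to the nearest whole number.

£236,498

Phase 1: 34,400·(1 + 0.115/12)^48 ≈ 54,372.9278.
Phase 2: 54,372.9278·(1 + 0.1131/365)^4745 ≈ 236,497.7350.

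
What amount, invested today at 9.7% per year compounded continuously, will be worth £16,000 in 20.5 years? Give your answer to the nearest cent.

£2,190.41

P = A·e^(−rt) = 16,000·e^(−1.9885).
e^(−1.9885) ≈ 0.13690062244, so P ≈ 2,190.4100.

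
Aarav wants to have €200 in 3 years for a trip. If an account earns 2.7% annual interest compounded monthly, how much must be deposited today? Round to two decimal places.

Periodic rate = 2.7%/12 = 0.00225; 36 periods.
P = 200/(1 + 0.00225)^36 ≈ 200/1.08427224 ≈ 184.4555.

€184.46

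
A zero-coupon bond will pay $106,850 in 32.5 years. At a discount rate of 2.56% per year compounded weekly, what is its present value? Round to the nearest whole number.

Periodic rate = 2.56%/52 = 0.000492308; 1690 periods.
P = 106,850/(1 + 0.0256/52)^1690 ≈ 106,850/2.29743955804 ≈ 46,508.2964.

$46,508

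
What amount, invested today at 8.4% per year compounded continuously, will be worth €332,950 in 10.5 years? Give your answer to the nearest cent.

P = A·e^(−rt) = 332,950·e^(−0.882).
e^(−0.882) ≈ 0.413954174871, so P ≈ 137,826.0425.

€137,826.04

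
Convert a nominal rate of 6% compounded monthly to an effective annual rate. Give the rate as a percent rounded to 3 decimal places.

One year is 12 periods at 0.005 each: (1 + 0.005)^12 ≈ 1.061678.
EAR = 1.061678 − 1 ≈ 6.16778%.

6.168%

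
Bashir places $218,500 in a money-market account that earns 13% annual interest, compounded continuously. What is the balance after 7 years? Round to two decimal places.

$542,824.47

A = P·e^(rt) = 218,500·e^(0.13·7) = 218,500·e^0.91.
e^0.91 ≈ 2.48432253338, so A ≈ 542,824.4735.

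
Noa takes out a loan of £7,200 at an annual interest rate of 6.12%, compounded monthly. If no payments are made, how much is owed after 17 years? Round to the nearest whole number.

Periodic rate = 6.12%/12 = 0.0051; periods = 12·17 = 204.
A = 7,200·(1 + 0.0051)^204 ≈ 7,200·2.8228752731 ≈ 20,324.7020.

£20,325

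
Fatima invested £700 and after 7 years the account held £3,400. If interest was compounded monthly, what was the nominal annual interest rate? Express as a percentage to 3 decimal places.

22.792%

The 84-period growth factor is 3,400/700 = 4.85714.
r/12 = 4.85714^(1/84) − 1 ≈ 0.018993, so r ≈ 12·0.018993 = 22.79160%.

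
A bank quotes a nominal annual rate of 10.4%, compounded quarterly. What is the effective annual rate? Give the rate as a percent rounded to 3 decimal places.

EAR = (1 + 10.4%/4)^4 − 1 = (1 + 0.026)^4 − 1.
(1 + 0.026)^4 ≈ 1.108127, so EAR ≈ 10.81268%.

10.813%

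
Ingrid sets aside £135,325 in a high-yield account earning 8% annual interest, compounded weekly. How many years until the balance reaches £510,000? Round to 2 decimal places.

16.60 years

(1 + 0.00153846)^(52t) = 510,000/135,325 = 3.7687.
52t·ln(1 + 0.00153846) = ln(3.7687); 52t = 1.3267/0.00153728 ≈ 863.0386.
t ≈ 16.5969 years.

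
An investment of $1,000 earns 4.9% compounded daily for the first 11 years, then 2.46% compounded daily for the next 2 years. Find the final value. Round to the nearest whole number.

After 11 years at 4.9%: 1,000 × 1.714229698 ≈ 1,714.2297.
Then 2 years at 2.46%: 1,714.2297 × 1.050428674 ≈ 1,800.6760.

$1,801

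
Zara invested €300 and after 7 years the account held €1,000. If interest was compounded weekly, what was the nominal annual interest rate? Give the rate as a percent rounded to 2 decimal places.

17.23%

The 364-period growth factor is 1,000/300 = 3.33333.
r/52 = 3.33333^(1/364) − 1 ≈ 0.00331309, so r ≈ 52·0.00331309 = 17.22809%.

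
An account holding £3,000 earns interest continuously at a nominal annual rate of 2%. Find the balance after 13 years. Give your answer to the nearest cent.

A = P·e^(rt) = 3,000·e^(0.02·13) = 3,000·e^0.26.
e^0.26 ≈ 1.296930087, so A ≈ 3,890.7903.

£3,890.79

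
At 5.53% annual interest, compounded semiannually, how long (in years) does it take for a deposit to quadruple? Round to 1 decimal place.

(1 + 0.02765)^(2t) = 4.
2t = ln 4 / ln(1 + 0.02765) ≈ 1.3863/0.0272746 ≈ 50.8272.
t ≈ 25.4136.

25.4 years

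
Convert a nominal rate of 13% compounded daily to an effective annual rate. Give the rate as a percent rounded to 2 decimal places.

One year is 365 periods at 0.000356164 each: (1 + 0.000356164)^365 ≈ 1.138802.
EAR = 1.138802 − 1 ≈ 13.88020%.

13.88%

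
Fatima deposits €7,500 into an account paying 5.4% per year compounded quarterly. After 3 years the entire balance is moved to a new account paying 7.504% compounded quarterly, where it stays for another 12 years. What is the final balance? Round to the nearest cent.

After 3 years at 5.4%: 7,500 × 1.1745865848 ≈ 8,809.3994.
Then 12 years at 7.504%: 8,809.3994 × 2.4403407247 ≈ 21,497.9361.

€21,497.94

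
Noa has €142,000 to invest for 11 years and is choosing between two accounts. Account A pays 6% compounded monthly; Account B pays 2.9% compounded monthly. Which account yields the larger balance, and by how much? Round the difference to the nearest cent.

A: (1 + 0.005)^132 ≈ 1.9316131435, so 142,000 × 1.9316131435 ≈ 274,289.0664.
B: (1 + 0.029/12)^132 ≈ 1.37522198477, so 142,000 × 1.37522198477 ≈ 195,281.5218.
Difference ≈ 79,007.5445 in favor of A.

Account A, by €79,007.54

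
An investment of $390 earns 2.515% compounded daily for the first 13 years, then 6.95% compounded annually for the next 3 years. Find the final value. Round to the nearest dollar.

$662

Phase 1: 390·(1 + 0.02515/365)^4745 ≈ 540.8194.
Phase 2: 540.8194·(1 + 0.0695)^3 ≈ 661.5987.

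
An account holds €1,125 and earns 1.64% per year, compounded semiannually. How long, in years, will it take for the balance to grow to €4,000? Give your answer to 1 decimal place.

77.7 years

(1 + 0.0082)^(2t) = 4,000/1,125 = 3.5556.
2t·ln(1 + 0.0082) = ln(3.5556); 2t = 1.2685/0.00816656 ≈ 155.3299.
t ≈ 77.6649 years.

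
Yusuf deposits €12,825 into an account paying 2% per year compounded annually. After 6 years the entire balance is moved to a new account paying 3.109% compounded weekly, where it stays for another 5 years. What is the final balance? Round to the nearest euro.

Phase 1: 12,825·(1 + 0.02)^6 ≈ 14,443.0330.
Phase 2: 14,443.0330·(1 + 0.03109/52)^260 ≈ 16,871.3295.

€16,871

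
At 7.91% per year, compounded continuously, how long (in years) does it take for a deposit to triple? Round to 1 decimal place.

e^(0.0791t) = 3, so 0.0791t = ln 3 ≈ 1.0986.
t ≈ 1.0986/0.0791 ≈ 13.8889.

13.9 years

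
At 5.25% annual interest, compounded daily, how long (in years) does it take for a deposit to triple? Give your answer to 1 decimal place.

(1 + 0.000143836)^(365t) = 3.
365t = ln 3 / ln(1 + 0.000143836) ≈ 1.0986/0.000143825 ≈ 7638.5204.
t ≈ 20.9275.

20.9 years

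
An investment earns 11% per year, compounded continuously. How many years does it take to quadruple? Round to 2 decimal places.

12.60 years

e^(0.11t) = 4, so 0.11t = ln 4 ≈ 1.3863.
t ≈ 1.3863/0.11 ≈ 12.6027.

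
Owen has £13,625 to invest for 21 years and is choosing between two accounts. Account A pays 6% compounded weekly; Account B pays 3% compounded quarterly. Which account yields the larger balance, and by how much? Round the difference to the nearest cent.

Account A, by £22,476.61

Account A growth factor: (1 + 0.06/52)^1092 ≈ 3.5228616765; balance ≈ 47,998.9903.
Account B growth factor: (1 + 0.0075)^84 ≈ 1.8732019633; balance ≈ 25,522.3768.
Account A is larger by 22,476.6136.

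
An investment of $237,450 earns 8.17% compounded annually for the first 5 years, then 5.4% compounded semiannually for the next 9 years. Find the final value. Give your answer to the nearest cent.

After 5 years at 8.17%: 237,450 × 1.48092869599 ≈ 351,646.5189.
Then 9 years at 5.4%: 351,646.5189 × 1.6153550166 ≈ 568,033.9683.

$568,033.97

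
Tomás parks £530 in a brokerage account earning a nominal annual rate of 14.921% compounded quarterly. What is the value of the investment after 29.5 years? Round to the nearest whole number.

£39,913

Growth factor = (1 + 0.0373025)^118 ≈ 75.307824437.
A ≈ 530 × 75.307824437 ≈ 39,913.1470.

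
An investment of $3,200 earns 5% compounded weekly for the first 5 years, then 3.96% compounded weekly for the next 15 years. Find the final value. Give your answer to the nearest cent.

Phase 1: 3,200·(1 + 0.05/52)^260 ≈ 4,108.3878.
Phase 2: 4,108.3878·(1 + 0.0396/52)^780 ≈ 7,439.5074.

$7,439.51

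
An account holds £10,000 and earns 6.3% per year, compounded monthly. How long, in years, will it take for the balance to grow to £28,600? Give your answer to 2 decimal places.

16.72 years

(1 + 0.00525)^(12t) = 28,600/10,000 = 2.86.
12t·ln(1 + 0.00525) = ln(2.86); 12t = 1.0508/0.00523627 ≈ 200.6815.
t ≈ 16.7235 years.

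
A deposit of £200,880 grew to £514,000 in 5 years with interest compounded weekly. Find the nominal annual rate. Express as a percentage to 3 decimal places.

18.824%

The 260-period growth factor is 514,000/200,880 = 2.55874.
r/52 = 2.55874^(1/260) − 1 ≈ 0.00362006, so r ≈ 52·0.00362006 = 18.82430%.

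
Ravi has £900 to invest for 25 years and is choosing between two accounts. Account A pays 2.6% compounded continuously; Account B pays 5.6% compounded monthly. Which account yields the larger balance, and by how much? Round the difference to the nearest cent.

Account A growth factor: e^(0.026·25) = e^0.65 ≈ 1.915540829; balance ≈ 1,723.9867.
Account B growth factor: (1 + 0.056/12)^300 ≈ 4.042015529; balance ≈ 3,637.8140.
Account B is larger by 1,913.8272.

Account B, by £1,913.83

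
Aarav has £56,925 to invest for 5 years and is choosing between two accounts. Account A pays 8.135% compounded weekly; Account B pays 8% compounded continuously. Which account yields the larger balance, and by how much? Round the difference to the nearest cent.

Account A growth factor: (1 + 0.08135/52)^260 ≈ 1.5014512898; balance ≈ 85,470.1147.
Account B growth factor: e^(0.08·5) = e^0.4 ≈ 1.4918246976; balance ≈ 84,922.1209.
Account A is larger by 547.9938.

Account A, by £547.99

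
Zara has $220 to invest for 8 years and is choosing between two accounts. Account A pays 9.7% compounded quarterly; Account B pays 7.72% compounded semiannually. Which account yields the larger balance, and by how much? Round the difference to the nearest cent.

Account A, by $70.33

A: (1 + 0.02425)^32 ≈ 2.15273774, so 220 × 2.15273774 ≈ 473.6023.
B: (1 + 0.0386)^16 ≈ 1.83304485, so 220 × 1.83304485 ≈ 403.2699.
Difference ≈ 70.3324 in favor of A.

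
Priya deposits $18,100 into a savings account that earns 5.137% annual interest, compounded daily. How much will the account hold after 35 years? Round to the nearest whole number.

$109,261

Periodic rate = 5.137%/365 = 0.00014074; periods = 365·35 = 12775.
A = 18,100·(1 + 0.05137/365)^12775 ≈ 18,100·6.03649466726 ≈ 109,260.5535.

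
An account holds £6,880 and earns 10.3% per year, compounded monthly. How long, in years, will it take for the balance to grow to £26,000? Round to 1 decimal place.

13.0 years

We need (1 + 0.00858333)^(12t) = 3.7791, so 12t = ln 3.7791 / ln 1.008583 ≈ 155.5544.
t ≈ 155.5544/12 = 12.9629 years.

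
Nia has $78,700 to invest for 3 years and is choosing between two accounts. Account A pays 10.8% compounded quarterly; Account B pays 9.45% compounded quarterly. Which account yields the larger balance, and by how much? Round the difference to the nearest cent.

Account A, by $4,196.33

A: (1 + 0.027)^12 ≈ 1.37671905403, so 78,700 × 1.37671905403 ≈ 108,347.7896.
B: (1 + 0.023625)^12 ≈ 1.32339841285, so 78,700 × 1.32339841285 ≈ 104,151.4551.
Difference ≈ 4,196.3345 in favor of A.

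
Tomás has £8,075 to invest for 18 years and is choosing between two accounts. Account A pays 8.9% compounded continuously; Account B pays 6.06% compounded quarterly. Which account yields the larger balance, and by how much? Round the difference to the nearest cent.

Account A, by £16,235.15

Account A growth factor: e^(0.089·18) = e^1.602 ≈ 4.9629484019; balance ≈ 40,075.8083.
Account B growth factor: (1 + 0.01515)^72 ≈ 2.9524038634; balance ≈ 23,840.6612.
Account A is larger by 16,235.1471.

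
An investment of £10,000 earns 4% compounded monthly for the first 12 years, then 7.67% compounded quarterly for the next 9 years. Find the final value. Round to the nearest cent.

After 12 years at 4%: 10,000 × 1.6147849232 ≈ 16,147.8492.
Then 9 years at 7.67%: 16,147.8492 × 1.9813236941 ≈ 31,994.1163.

£31,994.12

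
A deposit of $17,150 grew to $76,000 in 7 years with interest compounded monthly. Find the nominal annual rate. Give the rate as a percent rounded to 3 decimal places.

The 84-period growth factor is 76,000/17,150 = 4.43149.
r/12 = 4.43149^(1/84) − 1 ≈ 0.017881, so r ≈ 12·0.017881 = 21.45723%.

21.457%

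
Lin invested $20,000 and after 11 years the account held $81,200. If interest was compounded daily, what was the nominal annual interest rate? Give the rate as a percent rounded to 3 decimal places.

12.740%

(1 + r/365)^4015 = 81,200/20,000 = 4.06.
1 + r/365 = 4.06^(1/4015) ≈ 1.000349, so r/365 ≈ 0.000349048.
r ≈ 365·0.000349048 = 12.74025%.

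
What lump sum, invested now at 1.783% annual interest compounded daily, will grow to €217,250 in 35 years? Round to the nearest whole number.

€116,398

Periodic rate = 1.783%/365 = 0.0000488493; 12775 periods.
P = 217,250/(1 + 0.01783/365)^12775 ≈ 217,250/1.86644351854 ≈ 116,397.8432.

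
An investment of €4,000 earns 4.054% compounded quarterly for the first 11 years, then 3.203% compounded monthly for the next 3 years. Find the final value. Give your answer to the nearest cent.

€6,861.68

After 11 years at 4.054%: 4,000 × 1.558455634 ≈ 6,233.8225.
Then 3 years at 3.203%: 6,233.8225 × 1.100717222 ≈ 6,861.6758.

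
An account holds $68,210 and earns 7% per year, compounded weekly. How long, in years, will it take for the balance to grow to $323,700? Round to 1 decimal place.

We need (1 + 0.00134615)^(52t) = 4.7456, so 52t = ln 4.7456 / ln 1.001346 ≈ 1157.5749.
t ≈ 1157.5749/52 = 22.2611 years.

22.3 years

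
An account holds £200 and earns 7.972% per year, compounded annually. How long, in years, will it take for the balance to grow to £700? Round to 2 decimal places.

16.33 years

(1 + 0.07972)^t = 700/200 = 3.5.
t·ln(1 + 0.07972) = ln(3.5); t = 1.2528/0.0767017 ≈ 16.3329.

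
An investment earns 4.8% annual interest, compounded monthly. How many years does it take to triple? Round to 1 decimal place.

22.9 years

(1 + 0.004)^(12t) = 3.
12t = ln 3 / ln(1 + 0.004) ≈ 1.0986/0.00399202 ≈ 275.2020.
t ≈ 22.9335.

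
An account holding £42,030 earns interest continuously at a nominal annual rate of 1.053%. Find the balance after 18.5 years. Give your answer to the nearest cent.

A = P·e^(rt) = 42,030·e^(0.01053·18.5) = 42,030·e^0.194805.
e^0.194805 ≈ 1.215074024, so A ≈ 51,069.5612.

£51,069.56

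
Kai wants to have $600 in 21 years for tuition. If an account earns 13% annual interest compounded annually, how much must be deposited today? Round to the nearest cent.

Growth factor = (1 + 0.13)^21 ≈ 13.0210892.
P = 600/13.0210892 ≈ 46.0791.

$46.08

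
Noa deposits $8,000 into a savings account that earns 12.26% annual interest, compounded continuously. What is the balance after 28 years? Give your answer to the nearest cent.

$247,705.75

A = P·e^(rt) = 8,000·e^(0.1226·28) = 8,000·e^3.4328.
e^3.4328 ≈ 30.9632184989, so A ≈ 247,705.7480.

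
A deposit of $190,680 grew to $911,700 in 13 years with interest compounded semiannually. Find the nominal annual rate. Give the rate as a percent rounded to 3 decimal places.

12.406%

(1 + r/2)^26 = 911,700/190,680 = 4.78131.
1 + r/2 = 4.78131^(1/26) ≈ 1.062029, so r/2 ≈ 0.0620291.
r ≈ 2·0.0620291 = 12.40582%.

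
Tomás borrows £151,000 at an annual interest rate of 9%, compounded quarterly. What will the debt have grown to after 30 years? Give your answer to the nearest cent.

Periodic rate = 9%/4 = 0.0225; periods = 4·30 = 120.
A = 151,000·(1 + 0.0225)^120 ≈ 151,000·14.44102439136 ≈ 2,180,594.6831.

£2,180,594.68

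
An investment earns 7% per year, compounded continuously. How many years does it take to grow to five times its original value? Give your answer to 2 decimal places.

22.99 years

e^(0.07t) = 5, so 0.07t = ln 5 ≈ 1.6094.
t ≈ 1.6094/0.07 ≈ 22.9920.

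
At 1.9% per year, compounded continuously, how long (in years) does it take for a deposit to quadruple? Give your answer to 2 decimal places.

e^(0.019t) = 4, so 0.019t = ln 4 ≈ 1.3863.
t ≈ 1.3863/0.019 ≈ 72.9629.

72.96 years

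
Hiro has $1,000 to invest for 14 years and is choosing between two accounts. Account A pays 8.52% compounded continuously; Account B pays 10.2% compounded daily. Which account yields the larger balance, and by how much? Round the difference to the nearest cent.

A: e^(0.0852·14) = e^1.1928 ≈ 3.296297932, so 1,000 × 3.296297932 ≈ 3,296.2979.
B: (1 + 0.102/365)^5110 ≈ 4.169518279, so 1,000 × 4.169518279 ≈ 4,169.5183.
Difference ≈ 873.2203 in favor of B.

Account B, by $873.22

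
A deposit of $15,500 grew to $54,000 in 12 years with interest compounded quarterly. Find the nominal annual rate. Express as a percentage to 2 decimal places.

The 48-period growth factor is 54,000/15,500 = 3.48387.
r/4 = 3.48387^(1/48) − 1 ≈ 0.026344, so r ≈ 4·0.026344 = 10.53761%.

10.54%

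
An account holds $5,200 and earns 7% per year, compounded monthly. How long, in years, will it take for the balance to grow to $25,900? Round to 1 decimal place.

23.0 years

We need (1 + 0.00583333)^(12t) = 4.9808, so 12t = ln 4.9808 / ln 1.005833 ≈ 276.0450.
t ≈ 276.0450/12 = 23.0038 years.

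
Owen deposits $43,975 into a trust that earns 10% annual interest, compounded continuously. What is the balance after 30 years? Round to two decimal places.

A = P·e^(rt) = 43,975·e^(0.1·30) = 43,975·e^3.
e^3 ≈ 20.0855369232, so A ≈ 883,261.4862.

$883,261.49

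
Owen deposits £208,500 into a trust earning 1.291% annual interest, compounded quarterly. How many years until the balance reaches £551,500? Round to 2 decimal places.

75.47 years

We need (1 + 0.0032275)^(4t) = 2.6451, so 4t = ln 2.6451 / ln 1.003227 ≈ 301.8657.
t ≈ 301.8657/4 = 75.4664 years.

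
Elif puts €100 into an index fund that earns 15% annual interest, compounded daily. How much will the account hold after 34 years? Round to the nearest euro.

Periodic rate = 15%/365 = 0.000410959; periods = 365·34 = 12410.
A = 100·(1 + 0.15/365)^12410 ≈ 100·163.85015839 ≈ 16,385.0158.

€16,385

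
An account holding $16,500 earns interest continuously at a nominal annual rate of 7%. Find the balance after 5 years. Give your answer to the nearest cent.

A = P·e^(rt) = 16,500·e^(0.07·5) = 16,500·e^0.35.
e^0.35 ≈ 1.4190675486, so A ≈ 23,414.6146.

$23,414.61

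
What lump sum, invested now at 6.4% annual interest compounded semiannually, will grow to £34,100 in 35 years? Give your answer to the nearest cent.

Periodic rate = 6.4%/2 = 0.032; 70 periods.
P = 34,100/(1 + 0.032)^70 ≈ 34,100/9.0694052999 ≈ 3,759.8937.

£3,759.89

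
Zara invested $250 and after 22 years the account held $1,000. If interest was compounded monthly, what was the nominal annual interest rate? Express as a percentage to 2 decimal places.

The 264-period growth factor is 1,000/250 = 4.
r/12 = 4^(1/264) − 1 ≈ 0.00526493, so r ≈ 12·0.00526493 = 6.31791%.

6.32%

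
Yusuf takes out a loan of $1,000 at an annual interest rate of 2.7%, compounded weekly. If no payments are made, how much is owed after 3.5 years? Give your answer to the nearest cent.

$1,099.08

Periodic rate = 2.7%/52 = 0.000519231; periods = 52·3.5 = 182.
A = 1,000·(1 + 0.027/52)^182 ≈ 1,000·1.099082208 ≈ 1,099.0822.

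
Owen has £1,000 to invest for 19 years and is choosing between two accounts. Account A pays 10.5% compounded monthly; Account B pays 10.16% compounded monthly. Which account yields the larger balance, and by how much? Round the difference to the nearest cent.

Account A, by £452.19

Account A growth factor: (1 + 0.00875)^228 ≈ 7.288679982; balance ≈ 7,288.6800.
Account B growth factor: (1 + 0.1016/12)^228 ≈ 6.836485672; balance ≈ 6,836.4857.
Account A is larger by 452.1943.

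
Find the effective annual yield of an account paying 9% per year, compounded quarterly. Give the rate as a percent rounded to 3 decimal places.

9.308%

One year is 4 periods at 0.0225 each: (1 + 0.0225)^4 ≈ 1.093083.
EAR = 1.093083 − 1 ≈ 9.30833%.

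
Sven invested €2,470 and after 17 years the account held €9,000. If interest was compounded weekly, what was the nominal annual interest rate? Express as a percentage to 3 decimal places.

7.611%

(1 + r/52)^884 = 9,000/2,470 = 3.64372.
1 + r/52 = 3.64372^(1/884) ≈ 1.001464, so r/52 ≈ 0.00146375.
r ≈ 52·0.00146375 = 7.61149%.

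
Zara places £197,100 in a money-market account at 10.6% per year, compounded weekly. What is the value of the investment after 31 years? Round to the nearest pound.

£5,252,012

Growth factor = (1 + 0.106/52)^1612 ≈ 26.64643451116.
A ≈ 197,100 × 26.64643451116 ≈ 5,252,012.2422.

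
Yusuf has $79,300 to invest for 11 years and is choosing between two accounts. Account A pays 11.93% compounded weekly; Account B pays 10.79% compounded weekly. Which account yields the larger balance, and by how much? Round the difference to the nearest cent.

Account A, by $34,594.51

Account A growth factor: (1 + 0.1193/52)^572 ≈ 3.70912848364; balance ≈ 294,133.8888.
Account B growth factor: (1 + 0.002075)^572 ≈ 3.27287987176; balance ≈ 259,539.3738.
Account A is larger by 34,594.5149.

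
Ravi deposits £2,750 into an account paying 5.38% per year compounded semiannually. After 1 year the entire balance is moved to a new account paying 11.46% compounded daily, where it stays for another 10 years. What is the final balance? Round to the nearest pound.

£9,120

After 1 years at 5.38%: 2,750 × 1.05452361 ≈ 2,899.9399.
Then 10 years at 11.46%: 2,899.9399 × 3.145019629 ≈ 9,120.3680.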